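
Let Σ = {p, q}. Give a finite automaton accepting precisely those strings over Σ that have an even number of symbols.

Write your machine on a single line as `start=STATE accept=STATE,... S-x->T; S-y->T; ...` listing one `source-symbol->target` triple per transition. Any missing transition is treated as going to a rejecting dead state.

Only the length mod 2 matters, so use a 2-cycle: from any state, every input symbol moves to the next state, wrapping s1 back to s0. Mark s0 accepting.
With 2 states:
        p   q  
>* s0   s1  s1 
   s1   s0  s0 
(> = start, * = accepting)

start=s0; accept=s0; s0-p->s1; s0-q->s1; s1-p->s0; s1-q->s0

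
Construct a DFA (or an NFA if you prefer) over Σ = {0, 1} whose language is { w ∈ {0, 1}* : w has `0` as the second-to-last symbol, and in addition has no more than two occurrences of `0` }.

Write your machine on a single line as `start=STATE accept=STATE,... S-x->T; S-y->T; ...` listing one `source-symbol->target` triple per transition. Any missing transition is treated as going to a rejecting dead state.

start=q0; accept=q2,q3,q5; q0-0->q1; q0-1->q0; q1-0->q2; q1-1->q3; q2-0->q4; q2-1->q5; q3-0->q6; q3-1->q7; q4-0->q4; q4-1->q4; q5-0->q4; q5-1->q4; q6-0->q4; q6-1->q5; q7-0->q6; q7-1->q7

Run two small machines in parallel and take their product. One (7 states) tracks the last 2 symbols read; the other (4 states) tracks the count of `0`s, saturating at 3. Each combined state is a pair, one component from each; accept when both components accept. Minimizing collapses redundant product states.
With 8 states:
        0   1  
>  q0   q1  q0 
   q1   q2  q3 
 * q2   q4  q5 
 * q3   q6  q7 
   q4   q4  q4 
 * q5   q4  q4 
   q6   q4  q5 
   q7   q6  q7 
(> = start, * = accepting)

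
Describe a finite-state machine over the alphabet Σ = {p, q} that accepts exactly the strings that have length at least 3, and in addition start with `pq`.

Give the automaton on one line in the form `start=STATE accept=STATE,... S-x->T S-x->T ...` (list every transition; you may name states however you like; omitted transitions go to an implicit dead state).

Handle the two conditions separately and then intersect. The first has 5 states tracking the input length, saturating at 4; the second has 4 states tracking whether the input so far still matches the prefix `pq`. A product state is a pair (one from each), accepting exactly when both do. Minimizing collapses redundant product states.
With 5 states:
        p   q  
>  S0   S1  S2 
   S1   S2  S3 
   S2   S2  S2 
   S3   S4  S4 
 * S4   S4  S4 
(> = start, * = accepting)

start=S0 accept=S4 S0-p->S1 S0-q->S2 S1-p->S2 S1-q->S3 S2-p->S2 S2-q->S2 S3-p->S4 S3-q->S4 S4-p->S4 S4-q->S4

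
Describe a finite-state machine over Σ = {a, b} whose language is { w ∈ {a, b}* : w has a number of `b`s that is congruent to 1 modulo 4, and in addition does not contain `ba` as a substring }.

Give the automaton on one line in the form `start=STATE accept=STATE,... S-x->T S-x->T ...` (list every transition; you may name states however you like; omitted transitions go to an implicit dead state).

Run two small machines in parallel and take their product. The first has 4 states tracking the count of `b`s modulo 4; the second has 3 states tracking partial matches of the forbidden pattern `ba`. A product state is a pair (one from each), accepting exactly when both do. Minimizing collapses redundant product states.
With 6 states:
        a   b  
>  q0   q0  q1 
 * q1   q2  q3 
   q2   q2  q2 
   q3   q2  q4 
   q4   q2  q5 
   q5   q2  q1 
(> = start, * = accepting)

start=q0 accept=q1 q0-a->q0 q0-b->q1 q1-a->q2 q1-b->q3 q2-a->q2 q2-b->q2 q3-a->q2 q3-b->q4 q4-a->q2 q4-b->q5 q5-a->q2 q5-b->q1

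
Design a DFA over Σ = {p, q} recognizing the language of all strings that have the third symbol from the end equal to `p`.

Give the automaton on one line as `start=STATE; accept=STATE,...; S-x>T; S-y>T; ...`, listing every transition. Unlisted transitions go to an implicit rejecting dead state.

A DFA must remember the last 3 symbols (since which symbol is third-to-last isn't known until the input ends). Use one state per possible window of the last ≤3 symbols; accept from those whose window starts with `p`.
15 states suffice.
       p  q 
>  A   B  C 
   B   D  E 
   C   F  G 
   D   H  I 
   E   J  K 
   F   L  M 
   G   N  O 
 * H   H  I 
 * I   J  K 
 * J   L  M 
 * K   N  O 
   L   H  I 
   M   J  K 
   N   L  M 
   O   N  O 
(> = start, * = accepting)

start=A; accept=H,I,J,K; A-p>B; A-q>C; B-p>D; B-q>E; C-p>F; C-q>G; D-p>H; D-q>I; E-p>J; E-q>K; F-p>L; F-q>M; G-p>N; G-q>O; H-p>H; H-q>I; I-p>J; I-q>K; J-p>L; J-q>M; K-p>N; K-q>O; L-p>H; L-q>I; M-p>J; M-q>K; N-p>L; N-q>M; O-p>N; O-q>O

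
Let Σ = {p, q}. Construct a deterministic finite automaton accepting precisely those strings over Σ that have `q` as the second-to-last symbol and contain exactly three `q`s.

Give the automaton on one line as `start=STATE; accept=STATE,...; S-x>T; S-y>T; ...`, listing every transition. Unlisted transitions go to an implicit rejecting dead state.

Build one automaton per condition and run them in lockstep. The first has 7 states tracking the last 2 symbols read; the second has 5 states tracking the count of `q`s, saturating at 4. A product state is a pair (one from each), accepting exactly when both do. After merging equivalent states the machine shrinks.
An 8-state machine:
        p   q  
>  S0   S0  S1 
   S1   S1  S2 
   S2   S3  S4 
   S3   S3  S5 
 * S4   S6  S7 
   S5   S6  S7 
 * S6   S7  S7 
   S7   S7  S7 
(> = start, * = accepting)

start=S0; accept=S4,S6; S0-p>S0; S0-q>S1; S1-p>S1; S1-q>S2; S2-p>S3; S2-q>S4; S3-p>S3; S3-q>S5; S4-p>S6; S4-q>S7; S5-p>S6; S5-q>S7; S6-p>S7; S6-q>S7; S7-p>S7; S7-q>S7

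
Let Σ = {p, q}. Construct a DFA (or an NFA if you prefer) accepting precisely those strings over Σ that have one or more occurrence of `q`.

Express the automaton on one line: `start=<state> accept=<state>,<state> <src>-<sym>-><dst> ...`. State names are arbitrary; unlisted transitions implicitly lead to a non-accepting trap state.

start=s0 accept=s1,s2 s0-p->s0 s0-q->s1 s1-p->s1 s1-q->s2 s2-p->s2 s2-q->s2

Count `q`s, saturating at 2: state s0 means no `q` yet, s1 means one `q` seen, s2 means more than one. Each `q` increments (capped at s2); other symbols loop. Accept from {s1, s2}.
        p   q  
>  s0   s0  s1 
 * s1   s1  s2 
 * s2   s2  s2 
(> = start, * = accepting)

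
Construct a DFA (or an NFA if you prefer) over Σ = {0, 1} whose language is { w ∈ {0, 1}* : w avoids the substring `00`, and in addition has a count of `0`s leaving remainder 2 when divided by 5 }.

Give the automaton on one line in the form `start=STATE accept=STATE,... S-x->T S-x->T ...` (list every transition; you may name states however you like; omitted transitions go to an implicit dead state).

Build one automaton per condition and run them in lockstep. The first has 3 states tracking partial matches of the forbidden pattern `00`; the second has 5 states tracking the count of `0`s modulo 5. A product state is a pair (one from each), accepting exactly when both do.
A 15-state machine:
       0  1 
>  A   B  A 
   B   C  D 
   C   E  C 
   D   F  D 
   E   G  E 
 * F   E  H 
   G   I  G 
 * H   J  H 
   I   K  I 
   J   G  L 
   K   C  K 
   L   M  L 
   M   I  N 
   N   O  N 
   O   K  A 
(> = start, * = accepting)

start=A accept=F,H A-0->B A-1->A B-0->C B-1->D C-0->E C-1->C D-0->F D-1->D E-0->G E-1->E F-0->E F-1->H G-0->I G-1->G H-0->J H-1->H I-0->K I-1->I J-0->G J-1->L K-0->C K-1->K L-0->M L-1->L M-0->I M-1->N N-0->O N-1->N O-0->K O-1->A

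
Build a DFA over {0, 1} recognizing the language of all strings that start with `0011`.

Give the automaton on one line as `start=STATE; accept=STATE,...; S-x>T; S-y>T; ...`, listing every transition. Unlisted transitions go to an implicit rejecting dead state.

Check the first 4 symbols one by one: S0 through S3 record how many have matched `0011` so far; any wrong symbol goes to the dead state S5. After all 4 match we enter the accepting sink S4.
        0   1  
>  S0   S1  S5 
   S1   S2  S5 
   S2   S5  S3 
   S3   S5  S4 
 * S4   S4  S4 
   S5   S5  S5 
(> = start, * = accepting)

start=S0; accept=S4; S0-0>S1; S0-1>S5; S1-0>S2; S1-1>S5; S2-0>S5; S2-1>S3; S3-0>S5; S3-1>S4; S4-0>S4; S4-1>S4; S5-0>S5; S5-1>S5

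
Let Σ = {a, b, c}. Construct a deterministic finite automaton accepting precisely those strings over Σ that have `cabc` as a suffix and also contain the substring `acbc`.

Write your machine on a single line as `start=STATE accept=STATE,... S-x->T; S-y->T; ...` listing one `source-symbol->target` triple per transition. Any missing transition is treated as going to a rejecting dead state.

start=q0; accept=q12; q0-a->q1; q0-b->q0; q0-c->q2; q1-a->q1; q1-b->q0; q1-c->q3; q2-a->q4; q2-b->q0; q2-c->q2; q3-a->q4; q3-b->q5; q3-c->q2; q4-a->q1; q4-b->q6; q4-c->q3; q5-a->q1; q5-b->q0; q5-c->q7; q6-a->q1; q6-b->q0; q6-c->q8; q7-a->q9; q7-b->q10; q7-c->q7; q8-a->q4; q8-b->q0; q8-c->q2; q9-a->q10; q9-b->q11; q9-c->q7; q10-a->q10; q10-b->q10; q10-c->q7; q11-a->q10; q11-b->q10; q11-c->q12; q12-a->q9; q12-b->q10; q12-c->q7

Build one automaton per condition and run them in lockstep. The first has 5 states tracking how much of the suffix `cabc` has currently been matched; the second has 5 states tracking whether and how much of `acbc` has been seen. A product state is a pair (one from each), accepting exactly when both do.
          a    b    c  
>  q0     q1   q0   q2 
   q1     q1   q0   q3 
   q2     q4   q0   q2 
   q3     q4   q5   q2 
   q4     q1   q6   q3 
   q5     q1   q0   q7 
   q6     q1   q0   q8 
   q7     q9  q10   q7 
   q8     q4   q0   q2 
   q9    q10  q11   q7 
   q10   q10  q10   q7 
   q11   q10  q10  q12 
 * q12    q9  q10   q7 
(> = start, * = accepting)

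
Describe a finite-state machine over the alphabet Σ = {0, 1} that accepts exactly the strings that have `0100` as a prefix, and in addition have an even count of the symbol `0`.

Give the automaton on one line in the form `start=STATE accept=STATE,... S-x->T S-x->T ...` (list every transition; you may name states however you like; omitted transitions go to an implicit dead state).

start=s0 accept=s7 s0-0->s1 s0-1->s2 s1-0->s2 s1-1->s3 s2-0->s4 s2-1->s2 s3-0->s5 s3-1->s4 s4-0->s2 s4-1->s4 s5-0->s6 s5-1->s2 s6-0->s7 s6-1->s6 s7-0->s6 s7-1->s7

Handle the two conditions separately and then intersect. The first has 6 states tracking whether the input so far still matches the prefix `0100`; the second has 2 states tracking the count of `0`s modulo 2. A product state is a pair (one from each), accepting exactly when both do.
8 states suffice.
        0   1  
>  s0   s1  s2 
   s1   s2  s3 
   s2   s4  s2 
   s3   s5  s4 
   s4   s2  s4 
   s5   s6  s2 
   s6   s7  s6 
 * s7   s6  s7 
(> = start, * = accepting)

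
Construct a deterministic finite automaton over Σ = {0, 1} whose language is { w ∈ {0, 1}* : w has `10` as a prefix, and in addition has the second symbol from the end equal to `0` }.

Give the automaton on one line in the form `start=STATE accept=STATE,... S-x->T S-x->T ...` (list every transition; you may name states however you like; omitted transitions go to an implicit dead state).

start=s0 accept=s8,s9 s0-0->s1 s0-1->s2 s1-0->s3 s1-1->s4 s2-0->s5 s2-1->s6 s3-0->s3 s3-1->s4 s4-0->s7 s4-1->s6 s5-0->s8 s5-1->s9 s6-0->s7 s6-1->s6 s7-0->s3 s7-1->s4 s8-0->s8 s8-1->s9 s9-0->s5 s9-1->s10 s10-0->s5 s10-1->s10

Handle the two conditions separately and then intersect. The first has 4 states tracking whether the input so far still matches the prefix `10`; the second has 7 states tracking the last 2 symbols read. A product state is a pair (one from each), accepting exactly when both do.
An 11-state machine:
          0    1  
>  s0     s1   s2 
   s1     s3   s4 
   s2     s5   s6 
   s3     s3   s4 
   s4     s7   s6 
   s5     s8   s9 
   s6     s7   s6 
   s7     s3   s4 
 * s8     s8   s9 
 * s9     s5  s10 
   s10    s5  s10 
(> = start, * = accepting)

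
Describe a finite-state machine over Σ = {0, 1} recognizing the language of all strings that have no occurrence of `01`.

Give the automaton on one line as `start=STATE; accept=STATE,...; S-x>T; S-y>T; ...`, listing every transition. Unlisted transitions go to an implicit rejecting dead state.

start=A; accept=A,B; A-0>B; A-1>A; B-0>B; B-1>C; C-0>C; C-1>C

This is the complement of 'contains `01`'. Use the same substring-matching states — A through C holding how much of `01` has just been matched — but flip the accepting set: everything except the trap C accepts.
A 3-state machine:
       0  1 
>* A   B  A 
 * B   B  C 
   C   C  C 
(> = start, * = accepting)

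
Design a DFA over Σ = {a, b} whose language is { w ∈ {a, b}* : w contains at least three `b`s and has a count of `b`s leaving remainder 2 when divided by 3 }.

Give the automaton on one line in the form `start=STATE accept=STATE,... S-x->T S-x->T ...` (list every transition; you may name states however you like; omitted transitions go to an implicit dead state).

start=s0 accept=s5 s0-a->s0 s0-b->s1 s1-a->s1 s1-b->s2 s2-a->s2 s2-b->s3 s3-a->s3 s3-b->s4 s4-a->s4 s4-b->s5 s5-a->s5 s5-b->s6 s6-a->s6 s6-b->s4

Run two small machines in parallel and take their product. One (5 states) tracks the count of `b`s, saturating at 4; the other (3 states) tracks the count of `b`s modulo 3. Each combined state is a pair, one component from each; accept when both components accept.
A 7-state machine:
        a   b  
>  s0   s0  s1 
   s1   s1  s2 
   s2   s2  s3 
   s3   s3  s4 
   s4   s4  s5 
 * s5   s5  s6 
   s6   s6  s4 
(> = start, * = accepting)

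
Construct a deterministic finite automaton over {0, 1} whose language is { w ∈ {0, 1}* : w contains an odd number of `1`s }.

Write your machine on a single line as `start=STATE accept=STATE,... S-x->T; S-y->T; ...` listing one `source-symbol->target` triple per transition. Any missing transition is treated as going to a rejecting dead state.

Keep the running count of `1`s modulo 2: each `1` advances along the cycle S0 → S1 → S0 while other symbols loop. Accept at S1.
        0   1  
>  S0   S0  S1 
 * S1   S1  S0 
(> = start, * = accepting)

start=S0; accept=S1; S0-0->S0; S0-1->S1; S1-0->S1; S1-1->S0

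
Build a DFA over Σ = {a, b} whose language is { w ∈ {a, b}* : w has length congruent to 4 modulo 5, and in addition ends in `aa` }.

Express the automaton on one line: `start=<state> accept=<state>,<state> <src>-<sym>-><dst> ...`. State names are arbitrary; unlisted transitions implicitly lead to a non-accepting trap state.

start=q0 accept=q5 q0-a->q1 q0-b->q1 q1-a->q2 q1-b->q2 q2-a->q3 q2-b->q4 q3-a->q5 q3-b->q6 q4-a->q6 q4-b->q6 q5-a->q0 q5-b->q0 q6-a->q0 q6-b->q0

Run two small machines in parallel and take their product. One (5 states) tracks the input length modulo 5; the other (3 states) tracks how much of the suffix `aa` has currently been matched. Each combined state is a pair, one component from each; accept when both components accept. After merging equivalent states the machine shrinks.
With 7 states:
        a   b  
>  q0   q1  q1 
   q1   q2  q2 
   q2   q3  q4 
   q3   q5  q6 
   q4   q6  q6 
 * q5   q0  q0 
   q6   q0  q0 
(> = start, * = accepting)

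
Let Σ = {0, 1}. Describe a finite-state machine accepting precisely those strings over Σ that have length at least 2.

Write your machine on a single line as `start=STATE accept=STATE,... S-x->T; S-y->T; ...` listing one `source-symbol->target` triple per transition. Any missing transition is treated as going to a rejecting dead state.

start=S0; accept=S2,S3; S0-0->S1; S0-1->S1; S1-0->S2; S1-1->S2; S2-0->S3; S2-1->S3; S3-0->S3; S3-1->S3

We only need to distinguish lengths 0, 1, …, 2, and '>2'. Chain S0 → S1 → S2 → S3 on every symbol, with S3 looping. Accepting states: {S2, S3}.
With 4 states:
        0   1  
>  S0   S1  S1 
   S1   S2  S2 
 * S2   S3  S3 
 * S3   S3  S3 
(> = start, * = accepting)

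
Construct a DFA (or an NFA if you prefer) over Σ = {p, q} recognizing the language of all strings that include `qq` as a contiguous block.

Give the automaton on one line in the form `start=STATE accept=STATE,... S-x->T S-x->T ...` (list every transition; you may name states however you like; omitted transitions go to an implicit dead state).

start=s0 accept=s2 s0-p->s0 s0-q->s1 s1-p->s0 s1-q->s2 s2-p->s2 s2-q->s2

States s0..s1 record the length of the longest prefix of `qq` that matches the current input suffix. Reaching s2 means `qq` has been seen, and we stay there forever. Accept from s2.
3 states suffice.
        p   q  
>  s0   s0  s1 
   s1   s0  s2 
 * s2   s2  s2 
(> = start, * = accepting)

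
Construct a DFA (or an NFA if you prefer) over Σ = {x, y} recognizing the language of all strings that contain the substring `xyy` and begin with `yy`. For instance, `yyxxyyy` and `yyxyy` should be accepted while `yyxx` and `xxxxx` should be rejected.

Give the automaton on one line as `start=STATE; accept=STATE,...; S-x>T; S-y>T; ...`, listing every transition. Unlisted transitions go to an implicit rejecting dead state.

Build one automaton per condition and run them in lockstep. The first has 4 states tracking whether and how much of `xyy` has been seen; the second has 4 states tracking whether the input so far still matches the prefix `yy`. A product state is a pair (one from each), accepting exactly when both do.
With 9 states:
        x   y  
>  q0   q1  q2 
   q1   q1  q3 
   q2   q1  q4 
   q3   q1  q5 
   q4   q6  q4 
   q5   q5  q5 
   q6   q6  q7 
   q7   q6  q8 
 * q8   q8  q8 
(> = start, * = accepting)

start=q0; accept=q8; q0-x>q1; q0-y>q2; q1-x>q1; q1-y>q3; q2-x>q1; q2-y>q4; q3-x>q1; q3-y>q5; q4-x>q6; q4-y>q4; q5-x>q5; q5-y>q5; q6-x>q6; q6-y>q7; q7-x>q6; q7-y>q8; q8-x>q8; q8-y>q8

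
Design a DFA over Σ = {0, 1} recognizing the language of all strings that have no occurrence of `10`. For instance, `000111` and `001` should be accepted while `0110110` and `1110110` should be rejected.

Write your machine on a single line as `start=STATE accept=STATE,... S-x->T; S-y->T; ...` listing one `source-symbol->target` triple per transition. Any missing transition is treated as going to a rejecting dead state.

This is the complement of 'contains `10`'. Use the same substring-matching states — S0 through S2 holding how much of `10` has just been matched — but flip the accepting set: everything except the trap S2 accepts.
With 3 states:
        0   1  
>* S0   S0  S1 
 * S1   S2  S1 
   S2   S2  S2 
(> = start, * = accepting)

start=S0; accept=S0,S1; S0-0->S0; S0-1->S1; S1-0->S2; S1-1->S1; S2-0->S2; S2-1->S2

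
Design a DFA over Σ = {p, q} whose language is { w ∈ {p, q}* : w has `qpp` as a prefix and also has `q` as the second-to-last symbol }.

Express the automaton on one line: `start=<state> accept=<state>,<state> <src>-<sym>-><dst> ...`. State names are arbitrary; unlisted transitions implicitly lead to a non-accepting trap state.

start=s0 accept=s6,s7 s0-p->s1 s0-q->s2 s1-p->s1 s1-q->s1 s2-p->s3 s2-q->s1 s3-p->s4 s3-q->s1 s4-p->s4 s4-q->s5 s5-p->s6 s5-q->s7 s6-p->s4 s6-q->s5 s7-p->s6 s7-q->s7

Handle the two conditions separately and then intersect. One (5 states) tracks whether the input so far still matches the prefix `qpp`; the other (7 states) tracks the last 2 symbols read. Each combined state is a pair, one component from each; accept when both components accept. After merging equivalent states the machine shrinks.
An 8-state machine:
        p   q  
>  s0   s1  s2 
   s1   s1  s1 
   s2   s3  s1 
   s3   s4  s1 
   s4   s4  s5 
   s5   s6  s7 
 * s6   s4  s5 
 * s7   s6  s7 
(> = start, * = accepting)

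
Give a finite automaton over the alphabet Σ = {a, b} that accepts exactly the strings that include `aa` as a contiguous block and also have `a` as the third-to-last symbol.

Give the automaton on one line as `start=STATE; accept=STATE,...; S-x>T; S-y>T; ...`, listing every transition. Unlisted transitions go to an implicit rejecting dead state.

start=S0; accept=S3,S4,S5,S6; S0-a>S1; S0-b>S0; S1-a>S2; S1-b>S0; S2-a>S3; S2-b>S4; S3-a>S3; S3-b>S4; S4-a>S5; S4-b>S6; S5-a>S2; S5-b>S7; S6-a>S8; S6-b>S9; S7-a>S5; S7-b>S6; S8-a>S2; S8-b>S7; S9-a>S8; S9-b>S9

Handle the two conditions separately and then intersect. The first has 3 states tracking whether and how much of `aa` has been seen; the second has 15 states tracking the last 3 symbols read. A product state is a pair (one from each), accepting exactly when both do. Equivalent product states are then merged.
        a   b  
>  S0   S1  S0 
   S1   S2  S0 
   S2   S3  S4 
 * S3   S3  S4 
 * S4   S5  S6 
 * S5   S2  S7 
 * S6   S8  S9 
   S7   S5  S6 
   S8   S2  S7 
   S9   S8  S9 
(> = start, * = accepting)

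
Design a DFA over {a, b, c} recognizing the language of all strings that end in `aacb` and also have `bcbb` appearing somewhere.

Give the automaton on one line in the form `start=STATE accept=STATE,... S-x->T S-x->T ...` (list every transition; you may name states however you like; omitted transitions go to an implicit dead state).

start=s0 accept=s12 s0-a->s1 s0-b->s2 s0-c->s0 s1-a->s3 s1-b->s2 s1-c->s0 s2-a->s1 s2-b->s2 s2-c->s4 s3-a->s3 s3-b->s2 s3-c->s5 s4-a->s1 s4-b->s6 s4-c->s0 s5-a->s1 s5-b->s7 s5-c->s0 s6-a->s1 s6-b->s8 s6-c->s4 s7-a->s1 s7-b->s2 s7-c->s4 s8-a->s9 s8-b->s8 s8-c->s8 s9-a->s10 s9-b->s8 s9-c->s8 s10-a->s10 s10-b->s8 s10-c->s11 s11-a->s9 s11-b->s12 s11-c->s8 s12-a->s9 s12-b->s8 s12-c->s8

Run two small machines in parallel and take their product. One (5 states) tracks how much of the suffix `aacb` has currently been matched; the other (5 states) tracks whether and how much of `bcbb` has been seen. Each combined state is a pair, one component from each; accept when both components accept.
A 13-state machine:
          a    b    c  
>  s0     s1   s2   s0 
   s1     s3   s2   s0 
   s2     s1   s2   s4 
   s3     s3   s2   s5 
   s4     s1   s6   s0 
   s5     s1   s7   s0 
   s6     s1   s8   s4 
   s7     s1   s2   s4 
   s8     s9   s8   s8 
   s9    s10   s8   s8 
   s10   s10   s8  s11 
   s11    s9  s12   s8 
 * s12    s9   s8   s8 
(> = start, * = accepting)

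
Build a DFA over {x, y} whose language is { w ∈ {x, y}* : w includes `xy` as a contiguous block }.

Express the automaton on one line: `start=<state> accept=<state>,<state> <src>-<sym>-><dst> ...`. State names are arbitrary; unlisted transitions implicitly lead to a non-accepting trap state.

start=A accept=C A-x->B A-y->A B-x->B B-y->C C-x->C C-y->C

States A..B record the length of the longest prefix of `xy` that matches the current input suffix. Reaching C means `xy` has been seen, and we stay there forever. Accept from C.
       x  y 
>  A   B  A 
   B   B  C 
 * C   C  C 
(> = start, * = accepting)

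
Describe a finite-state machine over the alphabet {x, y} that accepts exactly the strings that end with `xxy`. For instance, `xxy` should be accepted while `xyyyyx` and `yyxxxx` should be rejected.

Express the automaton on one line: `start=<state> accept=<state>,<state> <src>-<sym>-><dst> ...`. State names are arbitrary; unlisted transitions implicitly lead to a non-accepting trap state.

Let each state record the length of the longest suffix of the input read so far that is also a prefix of `xxy`. q1 means the last symbol is `x`; q2 means the last 2 symbols are `xx`; q3 means the last 3 symbols are `xxy`. Accept only at q3, where the string currently ends in `xxy`.
With 4 states:
        x   y  
>  q0   q1  q0 
   q1   q2  q0 
   q2   q2  q3 
 * q3   q1  q0 
(> = start, * = accepting)

start=q0 accept=q3 q0-x->q1 q0-y->q0 q1-x->q2 q1-y->q0 q2-x->q2 q2-y->q3 q3-x->q1 q3-y->q0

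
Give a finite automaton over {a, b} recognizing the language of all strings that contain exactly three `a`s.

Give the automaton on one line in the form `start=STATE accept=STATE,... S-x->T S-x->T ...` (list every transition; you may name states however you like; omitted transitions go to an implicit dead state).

start=S0 accept=S3 S0-a->S1 S0-b->S0 S1-a->S2 S1-b->S1 S2-a->S3 S2-b->S2 S3-a->S4 S3-b->S3 S4-a->S4 S4-b->S4

Count `a`s, saturating at 4: states S0 through S3 mean 0 through 3 `a`s seen; S4 means more than 3. Each `a` increments (capped at S4); other symbols loop. Accept from {S3}.
5 states suffice.
        a   b  
>  S0   S1  S0 
   S1   S2  S1 
   S2   S3  S2 
 * S3   S4  S3 
   S4   S4  S4 
(> = start, * = accepting)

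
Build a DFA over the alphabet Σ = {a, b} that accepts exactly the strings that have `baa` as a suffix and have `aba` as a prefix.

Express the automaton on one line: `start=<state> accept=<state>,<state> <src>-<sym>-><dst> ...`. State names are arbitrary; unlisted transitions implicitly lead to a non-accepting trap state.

Build one automaton per condition and run them in lockstep. The first has 4 states tracking how much of the suffix `baa` has currently been matched; the second has 5 states tracking whether the input so far still matches the prefix `aba`. A product state is a pair (one from each), accepting exactly when both do. Minimizing collapses redundant product states.
An 8-state machine:
        a   b  
>  q0   q1  q2 
   q1   q2  q3 
   q2   q2  q2 
   q3   q4  q2 
   q4   q5  q6 
 * q5   q7  q6 
   q6   q4  q6 
   q7   q7  q6 
(> = start, * = accepting)

start=q0 accept=q5 q0-a->q1 q0-b->q2 q1-a->q2 q1-b->q3 q2-a->q2 q2-b->q2 q3-a->q4 q3-b->q2 q4-a->q5 q4-b->q6 q5-a->q7 q5-b->q6 q6-a->q4 q6-b->q6 q7-a->q7 q7-b->q6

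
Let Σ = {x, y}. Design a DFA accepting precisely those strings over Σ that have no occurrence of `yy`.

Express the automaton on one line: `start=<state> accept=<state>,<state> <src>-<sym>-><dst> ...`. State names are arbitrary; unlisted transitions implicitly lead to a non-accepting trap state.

This is the complement of 'contains `yy`'. Use the same substring-matching states — A through C holding how much of `yy` has just been matched — but flip the accepting set: everything except the trap C accepts.
3 states suffice.
       x  y 
>* A   A  B 
 * B   A  C 
   C   C  C 
(> = start, * = accepting)

start=A accept=A,B A-x->A A-y->B B-x->A B-y->C C-x->C C-y->C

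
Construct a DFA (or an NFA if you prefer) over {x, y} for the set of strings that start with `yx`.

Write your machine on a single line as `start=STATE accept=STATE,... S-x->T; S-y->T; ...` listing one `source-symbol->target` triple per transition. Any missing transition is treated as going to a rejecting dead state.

start=s0; accept=s2; s0-x->s3; s0-y->s1; s1-x->s2; s1-y->s3; s2-x->s2; s2-y->s2; s3-x->s3; s3-y->s3

Check the first 2 symbols one by one: s0 through s1 record how many have matched `yx` so far; any wrong symbol goes to the dead state s3. After all 2 match we enter the accepting sink s2.
        x   y  
>  s0   s3  s1 
   s1   s2  s3 
 * s2   s2  s2 
   s3   s3  s3 
(> = start, * = accepting)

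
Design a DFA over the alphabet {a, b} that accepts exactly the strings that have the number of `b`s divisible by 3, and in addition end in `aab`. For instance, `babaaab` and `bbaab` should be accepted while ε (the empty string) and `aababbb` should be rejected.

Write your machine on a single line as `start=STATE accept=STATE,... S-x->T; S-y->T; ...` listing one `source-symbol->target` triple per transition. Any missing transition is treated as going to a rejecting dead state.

start=s0; accept=s5; s0-a->s0; s0-b->s1; s1-a->s1; s1-b->s2; s2-a->s3; s2-b->s0; s3-a->s4; s3-b->s0; s4-a->s4; s4-b->s5; s5-a->s0; s5-b->s1

Run two small machines in parallel and take their product. One (3 states) tracks the count of `b`s modulo 3; the other (4 states) tracks how much of the suffix `aab` has currently been matched. Each combined state is a pair, one component from each; accept when both components accept. Minimizing collapses redundant product states.
A 6-state machine:
        a   b  
>  s0   s0  s1 
   s1   s1  s2 
   s2   s3  s0 
   s3   s4  s0 
   s4   s4  s5 
 * s5   s0  s1 
(> = start, * = accepting)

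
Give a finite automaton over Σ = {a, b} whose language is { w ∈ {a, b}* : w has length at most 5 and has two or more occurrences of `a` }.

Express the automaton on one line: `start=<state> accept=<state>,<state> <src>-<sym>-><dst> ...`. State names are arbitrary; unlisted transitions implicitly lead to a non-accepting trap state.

start=S0 accept=S3,S6,S9,S12 S0-a->S1 S0-b->S2 S1-a->S3 S1-b->S4 S2-a->S4 S2-b->S5 S3-a->S6 S3-b->S6 S4-a->S6 S4-b->S7 S5-a->S7 S5-b->S8 S6-a->S9 S6-b->S9 S7-a->S9 S7-b->S10 S8-a->S10 S8-b->S11 S9-a->S12 S9-b->S12 S10-a->S12 S10-b->S11 S11-a->S11 S11-b->S11 S12-a->S11 S12-b->S11

Handle the two conditions separately and then intersect. The first has 7 states tracking the input length, saturating at 6; the second has 4 states tracking the count of `a`s, saturating at 3. A product state is a pair (one from each), accepting exactly when both do. Minimizing collapses redundant product states.
13 states suffice.
          a    b  
>  S0     S1   S2 
   S1     S3   S4 
   S2     S4   S5 
 * S3     S6   S6 
   S4     S6   S7 
   S5     S7   S8 
 * S6     S9   S9 
   S7     S9  S10 
   S8    S10  S11 
 * S9    S12  S12 
   S10   S12  S11 
   S11   S11  S11 
 * S12   S11  S11 
(> = start, * = accepting)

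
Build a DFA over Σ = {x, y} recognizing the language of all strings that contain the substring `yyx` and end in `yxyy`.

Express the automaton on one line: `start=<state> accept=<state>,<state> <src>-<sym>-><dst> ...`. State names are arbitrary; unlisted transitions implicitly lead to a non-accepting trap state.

start=q0 accept=q6 q0-x->q0 q0-y->q1 q1-x->q0 q1-y->q2 q2-x->q3 q2-y->q2 q3-x->q4 q3-y->q5 q4-x->q4 q4-y->q2 q5-x->q3 q5-y->q6 q6-x->q3 q6-y->q2

Build one automaton per condition and run them in lockstep. The first has 4 states tracking whether and how much of `yyx` has been seen; the second has 5 states tracking how much of the suffix `yxyy` has currently been matched. A product state is a pair (one from each), accepting exactly when both do. Minimizing collapses redundant product states.
7 states suffice.
        x   y  
>  q0   q0  q1 
   q1   q0  q2 
   q2   q3  q2 
   q3   q4  q5 
   q4   q4  q2 
   q5   q3  q6 
 * q6   q3  q2 
(> = start, * = accepting)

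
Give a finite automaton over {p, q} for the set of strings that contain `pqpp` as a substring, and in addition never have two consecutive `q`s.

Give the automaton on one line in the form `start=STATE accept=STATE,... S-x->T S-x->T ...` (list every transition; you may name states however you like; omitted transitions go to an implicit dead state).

start=s0 accept=s7,s9 s0-p->s1 s0-q->s2 s1-p->s1 s1-q->s3 s2-p->s1 s2-q->s4 s3-p->s5 s3-q->s4 s4-p->s6 s4-q->s4 s5-p->s7 s5-q->s3 s6-p->s6 s6-q->s8 s7-p->s7 s7-q->s9 s8-p->s10 s8-q->s4 s9-p->s7 s9-q->s11 s10-p->s11 s10-q->s8 s11-p->s11 s11-q->s11

Run two small machines in parallel and take their product. One (5 states) tracks whether and how much of `pqpp` has been seen; the other (3 states) tracks partial matches of the forbidden pattern `qq`. Each combined state is a pair, one component from each; accept when both components accept.
12 states suffice.
          p    q  
>  s0     s1   s2 
   s1     s1   s3 
   s2     s1   s4 
   s3     s5   s4 
   s4     s6   s4 
   s5     s7   s3 
   s6     s6   s8 
 * s7     s7   s9 
   s8    s10   s4 
 * s9     s7  s11 
   s10   s11   s8 
   s11   s11  s11 
(> = start, * = accepting)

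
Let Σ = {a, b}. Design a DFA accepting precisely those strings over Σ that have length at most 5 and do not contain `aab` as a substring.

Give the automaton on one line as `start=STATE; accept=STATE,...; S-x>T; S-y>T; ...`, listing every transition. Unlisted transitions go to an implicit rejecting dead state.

Handle the two conditions separately and then intersect. The first has 7 states tracking the input length, saturating at 6; the second has 4 states tracking partial matches of the forbidden pattern `aab`. A product state is a pair (one from each), accepting exactly when both do. Minimizing collapses redundant product states.
A 13-state machine:
          a    b  
>* S0     S1   S2 
 * S1     S3   S4 
 * S2     S5   S4 
 * S3     S6   S7 
 * S4     S8   S9 
 * S5     S6   S9 
 * S6    S10   S7 
   S7     S7   S7 
 * S8    S10  S11 
 * S9    S11  S11 
 * S10   S12   S7 
 * S11   S12  S12 
 * S12    S7   S7 
(> = start, * = accepting)

start=S0; accept=S0,S1,S2,S3,S4,S5,S6,S8,S9,S10,S11,S12; S0-a>S1; S0-b>S2; S1-a>S3; S1-b>S4; S2-a>S5; S2-b>S4; S3-a>S6; S3-b>S7; S4-a>S8; S4-b>S9; S5-a>S6; S5-b>S9; S6-a>S10; S6-b>S7; S7-a>S7; S7-b>S7; S8-a>S10; S8-b>S11; S9-a>S11; S9-b>S11; S10-a>S12; S10-b>S7; S11-a>S12; S11-b>S12; S12-a>S7; S12-b>S7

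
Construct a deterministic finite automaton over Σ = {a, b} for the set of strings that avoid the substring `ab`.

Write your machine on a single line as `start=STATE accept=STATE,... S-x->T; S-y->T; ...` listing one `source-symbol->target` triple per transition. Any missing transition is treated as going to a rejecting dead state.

start=s0; accept=s0,s1; s0-a->s1; s0-b->s0; s1-a->s1; s1-b->s2; s2-a->s2; s2-b->s2

Track partial matches of the forbidden pattern `ab`. State s2 is a dead state reached once `ab` has occurred; every other state accepts. s0 means no part of `ab` is currently matched.
        a   b  
>* s0   s1  s0 
 * s1   s1  s2 
   s2   s2  s2 
(> = start, * = accepting)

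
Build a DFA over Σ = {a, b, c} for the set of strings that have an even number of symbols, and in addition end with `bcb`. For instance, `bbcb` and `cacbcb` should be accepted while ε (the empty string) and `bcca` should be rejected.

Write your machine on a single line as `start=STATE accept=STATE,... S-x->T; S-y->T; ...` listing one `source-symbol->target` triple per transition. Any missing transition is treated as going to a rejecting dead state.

Run two small machines in parallel and take their product. One (2 states) tracks the input length modulo 2; the other (4 states) tracks how much of the suffix `bcb` has currently been matched. Each combined state is a pair, one component from each; accept when both components accept. After merging equivalent states the machine shrinks.
With 5 states:
        a   b   c  
>  S0   S1  S1  S1 
   S1   S0  S2  S0 
   S2   S1  S1  S3 
   S3   S0  S4  S0 
 * S4   S1  S1  S3 
(> = start, * = accepting)

start=S0; accept=S4; S0-a->S1; S0-b->S1; S0-c->S1; S1-a->S0; S1-b->S2; S1-c->S0; S2-a->S1; S2-b->S1; S2-c->S3; S3-a->S0; S3-b->S4; S3-c->S0; S4-a->S1; S4-b->S1; S4-c->S3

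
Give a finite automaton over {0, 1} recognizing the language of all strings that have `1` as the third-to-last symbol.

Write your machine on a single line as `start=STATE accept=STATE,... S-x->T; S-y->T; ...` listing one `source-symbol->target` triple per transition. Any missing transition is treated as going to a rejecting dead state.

Because acceptance depends on a position counted from the end, the machine has to buffer the most recent 3 symbols. Make each state the string of the last up-to-3 symbols read; on input `x` shift the window left and append `x`. Accept when the buffered window has length 3 and begins with `1`.
A 15-state machine:
          0    1  
>  q0     q1   q2 
   q1     q3   q4 
   q2     q5   q6 
   q3     q7   q8 
   q4     q9  q10 
   q5    q11  q12 
   q6    q13  q14 
   q7     q7   q8 
   q8     q9  q10 
   q9    q11  q12 
   q10   q13  q14 
 * q11    q7   q8 
 * q12    q9  q10 
 * q13   q11  q12 
 * q14   q13  q14 
(> = start, * = accepting)

start=q0; accept=q11,q12,q13,q14; q0-0->q1; q0-1->q2; q1-0->q3; q1-1->q4; q2-0->q5; q2-1->q6; q3-0->q7; q3-1->q8; q4-0->q9; q4-1->q10; q5-0->q11; q5-1->q12; q6-0->q13; q6-1->q14; q7-0->q7; q7-1->q8; q8-0->q9; q8-1->q10; q9-0->q11; q9-1->q12; q10-0->q13; q10-1->q14; q11-0->q7; q11-1->q8; q12-0->q9; q12-1->q10; q13-0->q11; q13-1->q12; q14-0->q13; q14-1->q14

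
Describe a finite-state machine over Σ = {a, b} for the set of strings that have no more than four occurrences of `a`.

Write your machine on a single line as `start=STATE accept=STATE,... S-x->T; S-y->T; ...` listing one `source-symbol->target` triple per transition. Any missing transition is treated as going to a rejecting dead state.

Only the number of `a`s matters, and only up to 5. Make a chain q0 → q1 → q2 → q3 → q4 → q5 advanced by each `a` (with q5 absorbing); every other symbol self-loops. The accepting set is {q0, q1, q2, q3, q4}.
        a   b  
>* q0   q1  q0 
 * q1   q2  q1 
 * q2   q3  q2 
 * q3   q4  q3 
 * q4   q5  q4 
   q5   q5  q5 
(> = start, * = accepting)

start=q0; accept=q0,q1,q2,q3,q4; q0-a->q1; q0-b->q0; q1-a->q2; q1-b->q1; q2-a->q3; q2-b->q2; q3-a->q4; q3-b->q3; q4-a->q5; q4-b->q4; q5-a->q5; q5-b->q5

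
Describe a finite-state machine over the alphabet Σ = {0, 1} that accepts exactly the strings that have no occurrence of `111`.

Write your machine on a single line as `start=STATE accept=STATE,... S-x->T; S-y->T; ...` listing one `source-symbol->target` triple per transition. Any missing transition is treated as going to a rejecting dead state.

start=s0; accept=s0,s1,s2; s0-0->s0; s0-1->s1; s1-0->s0; s1-1->s2; s2-0->s0; s2-1->s3; s3-0->s3; s3-1->s3

This is the complement of 'contains `111`'. Use the same substring-matching states — s0 through s3 holding how much of `111` has just been matched — but flip the accepting set: everything except the trap s3 accepts.
        0   1  
>* s0   s0  s1 
 * s1   s0  s2 
 * s2   s0  s3 
   s3   s3  s3 
(> = start, * = accepting)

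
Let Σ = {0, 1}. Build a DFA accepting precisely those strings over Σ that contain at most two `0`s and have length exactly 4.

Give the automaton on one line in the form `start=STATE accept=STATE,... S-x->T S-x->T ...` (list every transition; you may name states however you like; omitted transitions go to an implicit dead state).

start=q0 accept=q9 q0-0->q1 q0-1->q2 q1-0->q3 q1-1->q4 q2-0->q4 q2-1->q5 q3-0->q6 q3-1->q7 q4-0->q7 q4-1->q8 q5-0->q8 q5-1->q8 q6-0->q6 q6-1->q6 q7-0->q6 q7-1->q9 q8-0->q9 q8-1->q9 q9-0->q6 q9-1->q6

Build one automaton per condition and run them in lockstep. One (4 states) tracks the count of `0`s, saturating at 3; the other (6 states) tracks the input length, saturating at 5. Each combined state is a pair, one component from each; accept when both components accept. Equivalent product states are then merged.
        0   1  
>  q0   q1  q2 
   q1   q3  q4 
   q2   q4  q5 
   q3   q6  q7 
   q4   q7  q8 
   q5   q8  q8 
   q6   q6  q6 
   q7   q6  q9 
   q8   q9  q9 
 * q9   q6  q6 
(> = start, * = accepting)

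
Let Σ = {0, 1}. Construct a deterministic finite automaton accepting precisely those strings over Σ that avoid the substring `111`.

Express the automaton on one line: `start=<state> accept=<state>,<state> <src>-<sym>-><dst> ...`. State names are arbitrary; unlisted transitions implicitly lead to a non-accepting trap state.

start=q0 accept=q0,q1,q2 q0-0->q0 q0-1->q1 q1-0->q0 q1-1->q2 q2-0->q0 q2-1->q3 q3-0->q3 q3-1->q3

Track partial matches of the forbidden pattern `111`. State q3 is a dead state reached once `111` has occurred; every other state accepts. q0 means no part of `111` is currently matched.
4 states suffice.
        0   1  
>* q0   q0  q1 
 * q1   q0  q2 
 * q2   q0  q3 
   q3   q3  q3 
(> = start, * = accepting)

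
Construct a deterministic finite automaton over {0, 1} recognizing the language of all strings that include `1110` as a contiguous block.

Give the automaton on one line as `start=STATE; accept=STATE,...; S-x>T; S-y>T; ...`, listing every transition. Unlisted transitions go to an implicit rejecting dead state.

States s0..s3 record the length of the longest prefix of `1110` that matches the current input suffix. Reaching s4 means `1110` has been seen, and we stay there forever. Accept from s4.
With 5 states:
        0   1  
>  s0   s0  s1 
   s1   s0  s2 
   s2   s0  s3 
   s3   s4  s3 
 * s4   s4  s4 
(> = start, * = accepting)

start=s0; accept=s4; s0-0>s0; s0-1>s1; s1-0>s0; s1-1>s2; s2-0>s0; s2-1>s3; s3-0>s4; s3-1>s3; s4-0>s4; s4-1>s4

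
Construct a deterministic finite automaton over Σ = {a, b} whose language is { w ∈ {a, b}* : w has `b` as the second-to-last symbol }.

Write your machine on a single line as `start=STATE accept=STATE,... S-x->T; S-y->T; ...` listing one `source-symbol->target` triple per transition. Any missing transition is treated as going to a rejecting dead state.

A DFA must remember the last 2 symbols (since which symbol is second-to-last isn't known until the input ends). Use one state per possible window of the last ≤2 symbols; accept from those whose window starts with `b`.
        a   b  
>  s0   s1  s2 
   s1   s3  s4 
   s2   s5  s6 
   s3   s3  s4 
   s4   s5  s6 
 * s5   s3  s4 
 * s6   s5  s6 
(> = start, * = accepting)

start=s0; accept=s5,s6; s0-a->s1; s0-b->s2; s1-a->s3; s1-b->s4; s2-a->s5; s2-b->s6; s3-a->s3; s3-b->s4; s4-a->s5; s4-b->s6; s5-a->s3; s5-b->s4; s6-a->s5; s6-b->s6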